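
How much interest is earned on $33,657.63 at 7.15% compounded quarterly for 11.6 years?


Compound interest earned = final amount − principal.
A = P(1 + r/n)^(nt) = $33,657.63 × (1 + 0.0715/4)^(4 × 11.6) = $76,578.33
Interest = A − P = $76,578.33 − $33,657.63 = $42,920.70

Interest = A - P = $42,920.70


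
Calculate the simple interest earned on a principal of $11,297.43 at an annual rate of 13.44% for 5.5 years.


Simple interest formula: I = P × r × t
I = $11,297.43 × 0.1344 × 5.5
I = $8,351.06

I = P × r × t = $8,351.06


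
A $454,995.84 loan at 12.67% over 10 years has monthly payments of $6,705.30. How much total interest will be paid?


Total paid over the life of the loan = PMT × n.
Total paid = $6,705.30 × 120 = $804,636.00
Total interest = total paid − principal = $804,636.00 − $454,995.84 = $349,640.16

Total interest = (PMT × n) - PV = $349,640.16


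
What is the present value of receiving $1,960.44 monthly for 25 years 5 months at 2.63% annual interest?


Present value of an ordinary annuity: PV = PMT × (1 − (1 + r)^(−n)) / r
Monthly rate r = 0.0263/12 ≈ 0.00219167, n = 305
PV = $1,960.44 × (1 − (1 + 0.0263/12)^(−305)) / (0.0263/12)
PV = $1,960.44 × 222.263236
PV = $435,733.74

PV = PMT × (1-(1+r)^(-n))/r = $435,733.74


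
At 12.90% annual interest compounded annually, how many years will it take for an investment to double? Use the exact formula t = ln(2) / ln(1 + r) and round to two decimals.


Doubling condition: (1 + r)^t = 2
Take ln of both sides: t × ln(1 + r) = ln(2)
t = ln(2) / ln(1 + r)
t = 0.693147 / 0.121332
t = 5.71

t = ln(2) / ln(1 + r) = 5.71 years


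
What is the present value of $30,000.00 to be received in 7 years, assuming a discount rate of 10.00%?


Present value formula: PV = FV / (1 + r)^t
PV = $30,000.00 / (1 + 0.1)^7
PV = $30,000.00 / 1.948717
PV = $15,394.74

PV = FV / (1 + r)^t = $15,394.74


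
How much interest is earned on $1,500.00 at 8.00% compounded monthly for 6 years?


Compound interest earned = final amount − principal.
A = P(1 + r/n)^(nt) = $1,500.00 × (1 + 0.08/12)^(12 × 6) = $2,420.25
Interest = A − P = $2,420.25 − $1,500.00 = $920.25

Interest = A - P = $920.25


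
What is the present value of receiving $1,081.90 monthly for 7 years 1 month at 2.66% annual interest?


Present value of an ordinary annuity: PV = PMT × (1 − (1 + r)^(−n)) / r
Monthly rate r = 0.0266/12 ≈ 0.00221667, n = 85
PV = $1,081.90 × (1 − (1 + 0.0266/12)^(−85)) / (0.0266/12)
PV = $1,081.90 × 77.394473
PV = $83,733.08

PV = PMT × (1-(1+r)^(-n))/r = $83,733.08


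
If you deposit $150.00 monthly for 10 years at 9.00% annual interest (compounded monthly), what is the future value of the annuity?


Future value of an ordinary annuity: FV = PMT × ((1 + r)^n − 1) / r
Monthly rate r = 0.09/12 = 0.0075, n = 120
FV = $150.00 × ((1 + 0.09/12)^120 − 1) / (0.09/12)
FV = $150.00 × 193.514277
FV = $29,027.14

FV = PMT × ((1+r)^n - 1)/r = $29,027.14


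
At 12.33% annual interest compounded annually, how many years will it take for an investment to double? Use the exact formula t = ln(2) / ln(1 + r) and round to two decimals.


Doubling condition: (1 + r)^t = 2
Take ln of both sides: t × ln(1 + r) = ln(2)
t = ln(2) / ln(1 + r)
t = 0.693147 / 0.116271
t = 5.96

t = ln(2) / ln(1 + r) = 5.96 years


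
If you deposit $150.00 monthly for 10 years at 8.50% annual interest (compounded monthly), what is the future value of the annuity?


Future value of an ordinary annuity: FV = PMT × ((1 + r)^n − 1) / r
Monthly rate r = 0.085/12 ≈ 0.00708333, n = 120
FV = $150.00 × ((1 + 0.085/12)^120 − 1) / (0.085/12)
FV = $150.00 × 188.138416
FV = $28,220.76

FV = PMT × ((1+r)^n - 1)/r = $28,220.76


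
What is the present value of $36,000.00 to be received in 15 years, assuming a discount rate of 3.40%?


Present value formula: PV = FV / (1 + r)^t
PV = $36,000.00 / (1 + 0.034)^15
PV = $36,000.00 / 1.651232
PV = $21,801.90

PV = FV / (1 + r)^t = $21,801.90


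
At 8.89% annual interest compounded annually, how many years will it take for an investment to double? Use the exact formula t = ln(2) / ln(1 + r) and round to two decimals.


Doubling condition: (1 + r)^t = 2
Take ln of both sides: t × ln(1 + r) = ln(2)
t = ln(2) / ln(1 + r)
t = 0.693147 / 0.085168
t = 8.14

t = ln(2) / ln(1 + r) = 8.14 years


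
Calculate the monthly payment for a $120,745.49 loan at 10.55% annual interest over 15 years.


Loan payment formula: PMT = PV × r / (1 − (1 + r)^(−n))
Monthly rate r = 0.1055/12 ≈ 0.00879167, n = 180 months
Denominator: 1 − (1 + 0.1055/12)^(−180) = 0.7931133
PMT = $120,745.49 × (0.1055/12) / 0.7931133
PMT = $1,338.46 per month

PMT = PV × r / (1-(1+r)^(-n)) = $1,338.46/month


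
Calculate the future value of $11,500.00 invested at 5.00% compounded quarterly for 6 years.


Compound interest formula: A = P(1 + r/n)^(nt)
A = $11,500.00 × (1 + 0.05/4)^(4 × 6)
Growth factor: (1 + 0.05/4)^24 = 1.347351
A = $11,500.00 × 1.347351
A = $15,494.54

A = P(1 + r/n)^(nt) = $15,494.54


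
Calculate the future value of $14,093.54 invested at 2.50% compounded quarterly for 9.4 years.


Compound interest formula: A = P(1 + r/n)^(nt)
A = $14,093.54 × (1 + 0.025/4)^(4 × 9.4)
Growth factor: (1 + 0.025/4)^37.6 = 1.263984
A = $14,093.54 × 1.263984
A = $17,814.01

A = P(1 + r/n)^(nt) = $17,814.01


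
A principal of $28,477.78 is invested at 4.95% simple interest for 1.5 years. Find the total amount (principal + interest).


Total amount formula: A = P(1 + rt) = P + P·r·t
Interest: I = P × r × t = $28,477.78 × 0.0495 × 1.5 = $2,114.48
A = P + I = $28,477.78 + $2,114.48 = $30,592.26

A = P + I = P(1 + rt) = $30,592.26


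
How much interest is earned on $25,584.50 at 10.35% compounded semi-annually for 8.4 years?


Compound interest earned = final amount − principal.
A = P(1 + r/n)^(nt) = $25,584.50 × (1 + 0.1035/2)^(2 × 8.4) = $59,718.28
Interest = A − P = $59,718.28 − $25,584.50 = $34,133.78

Interest = A - P = $34,133.78


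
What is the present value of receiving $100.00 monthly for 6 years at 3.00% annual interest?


Present value of an ordinary annuity: PV = PMT × (1 − (1 + r)^(−n)) / r
Monthly rate r = 0.03/12 = 0.0025, n = 72
PV = $100.00 × (1 − (1 + 0.03/12)^(−72)) / (0.03/12)
PV = $100.00 × 65.816858
PV = $6,581.69

PV = PMT × (1-(1+r)^(-n))/r = $6,581.69


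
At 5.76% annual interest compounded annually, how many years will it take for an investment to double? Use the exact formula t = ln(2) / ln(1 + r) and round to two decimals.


Doubling condition: (1 + r)^t = 2
Take ln of both sides: t × ln(1 + r) = ln(2)
t = ln(2) / ln(1 + r)
t = 0.693147 / 0.056002
t = 12.38

t = ln(2) / ln(1 + r) = 12.38 years


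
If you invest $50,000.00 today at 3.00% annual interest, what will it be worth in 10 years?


Future value formula: FV = PV × (1 + r)^t
FV = $50,000.00 × (1 + 0.03)^10
FV = $50,000.00 × 1.3439164
FV = $67,195.82

FV = PV × (1 + r)^t = $67,195.82


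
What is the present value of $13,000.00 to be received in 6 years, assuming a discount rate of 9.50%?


Present value formula: PV = FV / (1 + r)^t
PV = $13,000.00 / (1 + 0.095)^6
PV = $13,000.00 / 1.723791
PV = $7,541.52

PV = FV / (1 + r)^t = $7,541.52


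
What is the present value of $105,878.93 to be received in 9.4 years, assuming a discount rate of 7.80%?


Present value formula: PV = FV / (1 + r)^t
PV = $105,878.93 / (1 + 0.078)^9.4
PV = $105,878.93 / 2.0258923
PV = $52,262.86

PV = FV / (1 + r)^t = $52,262.86


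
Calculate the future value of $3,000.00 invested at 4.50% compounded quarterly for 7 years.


Compound interest formula: A = P(1 + r/n)^(nt)
A = $3,000.00 × (1 + 0.045/4)^(4 × 7)
Growth factor: (1 + 0.045/4)^28 = 1.3678516
A = $3,000.00 × 1.3678516
A = $4,103.55

A = P(1 + r/n)^(nt) = $4,103.55


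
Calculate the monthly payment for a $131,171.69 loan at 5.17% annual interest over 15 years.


Loan payment formula: PMT = PV × r / (1 − (1 + r)^(−n))
Monthly rate r = 0.0517/12 ≈ 0.00430833, n = 180 months
Denominator: 1 − (1 + 0.0517/12)^(−180) = 0.538759
PMT = $131,171.69 × (0.0517/12) / 0.538759
PMT = $1,048.95 per month

PMT = PV × r / (1-(1+r)^(-n)) = $1,048.95/month


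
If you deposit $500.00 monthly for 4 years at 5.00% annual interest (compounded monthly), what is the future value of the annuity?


Future value of an ordinary annuity: FV = PMT × ((1 + r)^n − 1) / r
Monthly rate r = 0.05/12 ≈ 0.00416667, n = 48
FV = $500.00 × ((1 + 0.05/12)^48 − 1) / (0.05/12)
FV = $500.00 × 53.014885
FV = $26,507.44

FV = PMT × ((1+r)^n - 1)/r = $26,507.44


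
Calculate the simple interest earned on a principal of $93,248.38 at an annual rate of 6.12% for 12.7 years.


Simple interest formula: I = P × r × t
I = $93,248.38 × 0.0612 × 12.7
I = $72,476.37

I = P × r × t = $72,476.37


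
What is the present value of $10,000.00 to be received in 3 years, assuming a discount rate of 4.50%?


Present value formula: PV = FV / (1 + r)^t
PV = $10,000.00 / (1 + 0.045)^3
PV = $10,000.00 / 1.141166
PV = $8,762.97

PV = FV / (1 + r)^t = $8,762.97


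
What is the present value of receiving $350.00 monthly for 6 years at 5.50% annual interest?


Present value of an ordinary annuity: PV = PMT × (1 − (1 + r)^(−n)) / r
Monthly rate r = 0.055/12 ≈ 0.00458333, n = 72
PV = $350.00 × (1 − (1 + 0.055/12)^(−72)) / (0.055/12)
PV = $350.00 × 61.207425
PV = $21,422.60

PV = PMT × (1-(1+r)^(-n))/r = $21,422.60


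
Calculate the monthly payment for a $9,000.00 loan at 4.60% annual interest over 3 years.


Loan payment formula: PMT = PV × r / (1 − (1 + r)^(−n))
Monthly rate r = 0.046/12 ≈ 0.00383333, n = 36 months
Denominator: 1 − (1 + 0.046/12)^(−36) = 0.1286715
PMT = $9,000.00 × (0.046/12) / 0.1286715
PMT = $268.12 per month

PMT = PV × r / (1-(1+r)^(-n)) = $268.12/month


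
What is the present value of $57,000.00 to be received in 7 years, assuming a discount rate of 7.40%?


Present value formula: PV = FV / (1 + r)^t
PV = $57,000.00 / (1 + 0.074)^7
PV = $57,000.00 / 1.6482761
PV = $34,581.58

PV = FV / (1 + r)^t = $34,581.58


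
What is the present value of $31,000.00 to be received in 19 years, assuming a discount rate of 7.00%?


Present value formula: PV = FV / (1 + r)^t
PV = $31,000.00 / (1 + 0.07)^19
PV = $31,000.00 / 3.616528
PV = $8,571.76

PV = FV / (1 + r)^t = $8,571.76


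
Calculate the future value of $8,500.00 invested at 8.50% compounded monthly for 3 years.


Compound interest formula: A = P(1 + r/n)^(nt)
A = $8,500.00 × (1 + 0.085/12)^(12 × 3)
Growth factor: (1 + 0.085/12)^36 = 1.289302
A = $8,500.00 × 1.289302
A = $10,959.07

A = P(1 + r/n)^(nt) = $10,959.07


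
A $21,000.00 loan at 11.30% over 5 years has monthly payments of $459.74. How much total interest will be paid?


Total paid over the life of the loan = PMT × n.
Total paid = $459.74 × 60 = $27,584.40
Total interest = total paid − principal = $27,584.40 − $21,000.00 = $6,584.40

Total interest = (PMT × n) - PV = $6,584.40


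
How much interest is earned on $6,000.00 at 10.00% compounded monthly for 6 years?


Compound interest earned = final amount − principal.
A = P(1 + r/n)^(nt) = $6,000.00 × (1 + 0.1/12)^(12 × 6) = $10,905.57
Interest = A − P = $10,905.57 − $6,000.00 = $4,905.57

Interest = A - P = $4,905.57


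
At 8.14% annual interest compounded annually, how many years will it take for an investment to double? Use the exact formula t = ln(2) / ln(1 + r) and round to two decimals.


Doubling condition: (1 + r)^t = 2
Take ln of both sides: t × ln(1 + r) = ln(2)
t = ln(2) / ln(1 + r)
t = 0.693147 / 0.078256
t = 8.86

t = ln(2) / ln(1 + r) = 8.86 years


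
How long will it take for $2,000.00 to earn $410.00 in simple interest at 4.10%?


Rearrange the simple interest formula for t:
I = P × r × t  ⇒  t = I / (P × r)
t = $410.00 / ($2,000.00 × 0.041)
t = 5

t = I/(P×r) = 5 years


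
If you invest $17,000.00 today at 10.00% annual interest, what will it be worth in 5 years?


Future value formula: FV = PV × (1 + r)^t
FV = $17,000.00 × (1 + 0.1)^5
FV = $17,000.00 × 1.610510
FV = $27,378.67

FV = PV × (1 + r)^t = $27,378.67


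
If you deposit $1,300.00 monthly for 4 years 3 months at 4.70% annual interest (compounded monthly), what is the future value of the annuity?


Future value of an ordinary annuity: FV = PMT × ((1 + r)^n − 1) / r
Monthly rate r = 0.047/12 ≈ 0.00391667, n = 51
FV = $1,300.00 × ((1 + 0.047/12)^51 − 1) / (0.047/12)
FV = $1,300.00 × 56.328796
FV = $73,227.43

FV = PMT × ((1+r)^n - 1)/r = $73,227.43


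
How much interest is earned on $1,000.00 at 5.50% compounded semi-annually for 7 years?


Compound interest earned = final amount − principal.
A = P(1 + r/n)^(nt) = $1,000.00 × (1 + 0.055/2)^(2 × 7) = $1,461.99
Interest = A − P = $1,461.99 − $1,000.00 = $461.99

Interest = A - P = $461.99


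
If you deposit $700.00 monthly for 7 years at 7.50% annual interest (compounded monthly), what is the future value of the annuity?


Future value of an ordinary annuity: FV = PMT × ((1 + r)^n − 1) / r
Monthly rate r = 0.075/12 = 0.00625, n = 84
FV = $700.00 × ((1 + 0.075/12)^84 − 1) / (0.075/12)
FV = $700.00 × 110.031871
FV = $77,022.31

FV = PMT × ((1+r)^n - 1)/r = $77,022.31


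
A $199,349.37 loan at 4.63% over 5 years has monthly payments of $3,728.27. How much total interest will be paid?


Total paid over the life of the loan = PMT × n.
Total paid = $3,728.27 × 60 = $223,696.20
Total interest = total paid − principal = $223,696.20 − $199,349.37 = $24,346.83

Total interest = (PMT × n) - PV = $24,346.83


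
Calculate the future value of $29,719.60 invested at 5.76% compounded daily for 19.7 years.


Compound interest formula: A = P(1 + r/n)^(nt)
A = $29,719.60 × (1 + 0.0576/365)^(365 × 19.7)
Growth factor: (1 + 0.0576/365)^7190.5 = 3.110024
A = $29,719.60 × 3.110024
A = $92,428.67

A = P(1 + r/n)^(nt) = $92,428.67


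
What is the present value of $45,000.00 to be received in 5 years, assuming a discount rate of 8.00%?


Present value formula: PV = FV / (1 + r)^t
PV = $45,000.00 / (1 + 0.08)^5
PV = $45,000.00 / 1.4693281
PV = $30,626.24

PV = FV / (1 + r)^t = $30,626.24


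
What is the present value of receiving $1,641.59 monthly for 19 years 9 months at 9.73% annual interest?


Present value of an ordinary annuity: PV = PMT × (1 − (1 + r)^(−n)) / r
Monthly rate r = 0.0973/12 ≈ 0.00810833, n = 237
PV = $1,641.59 × (1 − (1 + 0.0973/12)^(−237)) / (0.0973/12)
PV = $1,641.59 × 105.138727
PV = $172,594.68

PV = PMT × (1-(1+r)^(-n))/r = $172,594.68


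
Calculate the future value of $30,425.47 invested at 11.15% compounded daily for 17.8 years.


Compound interest formula: A = P(1 + r/n)^(nt)
A = $30,425.47 × (1 + 0.1115/365)^(365 × 17.8)
Growth factor: (1 + 0.1115/365)^6497 = 7.27465886
A = $30,425.47 × 7.27465886
A = $221,334.91

A = P(1 + r/n)^(nt) = $221,334.91


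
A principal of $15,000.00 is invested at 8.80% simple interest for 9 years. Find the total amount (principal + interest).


Total amount formula: A = P(1 + rt) = P + P·r·t
Interest: I = P × r × t = $15,000.00 × 0.088 × 9 = $11,880.00
A = P + I = $15,000.00 + $11,880.00 = $26,880.00

A = P + I = P(1 + rt) = $26,880.00


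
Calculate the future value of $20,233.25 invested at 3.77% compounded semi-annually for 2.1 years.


Compound interest formula: A = P(1 + r/n)^(nt)
A = $20,233.25 × (1 + 0.0377/2)^(2 × 2.1)
Growth factor: (1 + 0.0377/2)^4.2 = 1.081591
A = $20,233.25 × 1.081591
A = $21,884.10

A = P(1 + r/n)^(nt) = $21,884.10


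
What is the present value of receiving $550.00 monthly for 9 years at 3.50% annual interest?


Present value of an ordinary annuity: PV = PMT × (1 − (1 + r)^(−n)) / r
Monthly rate r = 0.035/12 ≈ 0.00291667, n = 108
PV = $550.00 × (1 − (1 + 0.035/12)^(−108)) / (0.035/12)
PV = $550.00 × 92.529069
PV = $50,890.99

PV = PMT × (1-(1+r)^(-n))/r = $50,890.99


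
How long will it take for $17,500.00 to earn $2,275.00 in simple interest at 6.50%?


Rearrange the simple interest formula for t:
I = P × r × t  ⇒  t = I / (P × r)
t = $2,275.00 / ($17,500.00 × 0.065)
t = 2

t = I/(P×r) = 2 years


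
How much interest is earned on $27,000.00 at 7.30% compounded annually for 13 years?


Compound interest earned = final amount − principal.
A = P(1 + r/n)^(nt) = $27,000.00 × (1 + 0.073/1)^(1 × 13) = $67,477.68
Interest = A − P = $67,477.68 − $27,000.00 = $40,477.68

Interest = A - P = $40,477.68


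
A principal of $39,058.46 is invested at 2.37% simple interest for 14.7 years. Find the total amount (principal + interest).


Total amount formula: A = P(1 + rt) = P + P·r·t
Interest: I = P × r × t = $39,058.46 × 0.0237 × 14.7 = $13,607.58
A = P + I = $39,058.46 + $13,607.58 = $52,666.04

A = P + I = P(1 + rt) = $52,666.04


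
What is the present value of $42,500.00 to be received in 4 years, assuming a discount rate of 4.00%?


Present value formula: PV = FV / (1 + r)^t
PV = $42,500.00 / (1 + 0.04)^4
PV = $42,500.00 / 1.1698586
PV = $36,329.18

PV = FV / (1 + r)^t = $36,329.18


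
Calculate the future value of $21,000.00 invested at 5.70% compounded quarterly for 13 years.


Compound interest formula: A = P(1 + r/n)^(nt)
A = $21,000.00 × (1 + 0.057/4)^(4 × 13)
Growth factor: (1 + 0.057/4)^52 = 2.0870884
A = $21,000.00 × 2.0870884
A = $43,828.86

A = P(1 + r/n)^(nt) = $43,828.86


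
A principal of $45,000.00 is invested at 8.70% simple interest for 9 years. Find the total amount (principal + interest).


Total amount formula: A = P(1 + rt) = P + P·r·t
Interest: I = P × r × t = $45,000.00 × 0.087 × 9 = $35,235.00
A = P + I = $45,000.00 + $35,235.00 = $80,235.00

A = P + I = P(1 + rt) = $80,235.00


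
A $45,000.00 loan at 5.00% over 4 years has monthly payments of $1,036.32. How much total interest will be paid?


Total paid over the life of the loan = PMT × n.
Total paid = $1,036.32 × 48 = $49,743.36
Total interest = total paid − principal = $49,743.36 − $45,000.00 = $4,743.36

Total interest = (PMT × n) - PV = $4,743.36


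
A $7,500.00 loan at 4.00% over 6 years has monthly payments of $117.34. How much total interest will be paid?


Total paid over the life of the loan = PMT × n.
Total paid = $117.34 × 72 = $8,448.48
Total interest = total paid − principal = $8,448.48 − $7,500.00 = $948.48

Total interest = (PMT × n) - PV = $948.48


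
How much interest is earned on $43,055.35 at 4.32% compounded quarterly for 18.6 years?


Compound interest earned = final amount − principal.
A = P(1 + r/n)^(nt) = $43,055.35 × (1 + 0.0432/4)^(4 × 18.6) = $95,745.96
Interest = A − P = $95,745.96 − $43,055.35 = $52,690.61

Interest = A - P = $52,690.61


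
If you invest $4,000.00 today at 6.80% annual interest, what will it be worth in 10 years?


Future value formula: FV = PV × (1 + r)^t
FV = $4,000.00 × (1 + 0.068)^10
FV = $4,000.00 × 1.930690
FV = $7,722.76

FV = PV × (1 + r)^t = $7,722.76


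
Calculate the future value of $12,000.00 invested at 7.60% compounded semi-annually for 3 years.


Compound interest formula: A = P(1 + r/n)^(nt)
A = $12,000.00 × (1 + 0.076/2)^(2 × 3)
Growth factor: (1 + 0.076/2)^6 = 1.250789
A = $12,000.00 × 1.250789
A = $15,009.47

A = P(1 + r/n)^(nt) = $15,009.47


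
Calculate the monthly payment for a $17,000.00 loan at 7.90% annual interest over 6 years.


Loan payment formula: PMT = PV × r / (1 − (1 + r)^(−n))
Monthly rate r = 0.079/12 ≈ 0.00658333, n = 72 months
Denominator: 1 − (1 + 0.079/12)^(−72) = 0.376525
PMT = $17,000.00 × (0.079/12) / 0.376525
PMT = $297.24 per month

PMT = PV × r / (1-(1+r)^(-n)) = $297.24/month


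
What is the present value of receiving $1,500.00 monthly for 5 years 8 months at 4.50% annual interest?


Present value of an ordinary annuity: PV = PMT × (1 − (1 + r)^(−n)) / r
Monthly rate r = 0.045/12 = 0.00375, n = 68
PV = $1,500.00 × (1 − (1 + 0.045/12)^(−68)) / (0.045/12)
PV = $1,500.00 × 59.923688
PV = $89,885.53

PV = PMT × (1-(1+r)^(-n))/r = $89,885.53


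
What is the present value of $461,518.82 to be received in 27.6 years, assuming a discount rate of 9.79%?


Present value formula: PV = FV / (1 + r)^t
PV = $461,518.82 / (1 + 0.0979)^27.6
PV = $461,518.82 / 13.168396
PV = $35,047.46

PV = FV / (1 + r)^t = $35,047.46


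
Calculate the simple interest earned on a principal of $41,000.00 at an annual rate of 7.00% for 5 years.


Simple interest formula: I = P × r × t
I = $41,000.00 × 0.07 × 5
I = $14,350.00

I = P × r × t = $14,350.00


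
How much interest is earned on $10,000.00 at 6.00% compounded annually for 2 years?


Compound interest earned = final amount − principal.
A = P(1 + r/n)^(nt) = $10,000.00 × (1 + 0.06/1)^(1 × 2) = $11,236.00
Interest = A − P = $11,236.00 − $10,000.00 = $1,236.00

Interest = A - P = $1,236.00


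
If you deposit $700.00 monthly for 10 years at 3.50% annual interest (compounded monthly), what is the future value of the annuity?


Future value of an ordinary annuity: FV = PMT × ((1 + r)^n − 1) / r
Monthly rate r = 0.035/12 ≈ 0.00291667, n = 120
FV = $700.00 × ((1 + 0.035/12)^120 − 1) / (0.035/12)
FV = $700.00 × 143.432510
FV = $100,402.76

FV = PMT × ((1+r)^n - 1)/r = $100,402.76


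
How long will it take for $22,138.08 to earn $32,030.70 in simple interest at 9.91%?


Rearrange the simple interest formula for t:
I = P × r × t  ⇒  t = I / (P × r)
t = $32,030.70 / ($22,138.08 × 0.0991)
t = 14.6

t = I/(P×r) = 14.6 years


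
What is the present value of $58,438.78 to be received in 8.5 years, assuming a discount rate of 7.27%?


Present value formula: PV = FV / (1 + r)^t
PV = $58,438.78 / (1 + 0.0727)^8.5
PV = $58,438.78 / 1.815789
PV = $32,183.68

PV = FV / (1 + r)^t = $32,183.68


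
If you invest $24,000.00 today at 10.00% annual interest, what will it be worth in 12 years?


Future value formula: FV = PV × (1 + r)^t
FV = $24,000.00 × (1 + 0.1)^12
FV = $24,000.00 × 3.1384284
FV = $75,322.28

FV = PV × (1 + r)^t = $75,322.28


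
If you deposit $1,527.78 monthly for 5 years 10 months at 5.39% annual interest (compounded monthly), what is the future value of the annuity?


Future value of an ordinary annuity: FV = PMT × ((1 + r)^n − 1) / r
Monthly rate r = 0.0539/12 ≈ 0.00449167, n = 70
FV = $1,527.78 × ((1 + 0.0539/12)^70 − 1) / (0.0539/12)
FV = $1,527.78 × 82.040023
FV = $125,339.11

FV = PMT × ((1+r)^n - 1)/r = $125,339.11


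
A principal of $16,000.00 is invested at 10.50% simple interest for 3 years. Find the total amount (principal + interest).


Total amount formula: A = P(1 + rt) = P + P·r·t
Interest: I = P × r × t = $16,000.00 × 0.105 × 3 = $5,040.00
A = P + I = $16,000.00 + $5,040.00 = $21,040.00

A = P + I = P(1 + rt) = $21,040.00


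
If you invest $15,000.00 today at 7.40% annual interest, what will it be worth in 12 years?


Future value formula: FV = PV × (1 + r)^t
FV = $15,000.00 × (1 + 0.074)^12
FV = $15,000.00 × 2.355328
FV = $35,329.92

FV = PV × (1 + r)^t = $35,329.92


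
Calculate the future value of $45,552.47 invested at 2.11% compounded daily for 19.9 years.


Compound interest formula: A = P(1 + r/n)^(nt)
A = $45,552.47 × (1 + 0.0211/365)^(365 × 19.9)
Growth factor: (1 + 0.0211/365)^7263.5 = 1.5217757
A = $45,552.47 × 1.5217757
A = $69,320.64

A = P(1 + r/n)^(nt) = $69,320.64


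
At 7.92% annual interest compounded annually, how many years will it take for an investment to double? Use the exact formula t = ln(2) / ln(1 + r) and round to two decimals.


Doubling condition: (1 + r)^t = 2
Take ln of both sides: t × ln(1 + r) = ln(2)
t = ln(2) / ln(1 + r)
t = 0.693147 / 0.076220
t = 9.09

t = ln(2) / ln(1 + r) = 9.09 years


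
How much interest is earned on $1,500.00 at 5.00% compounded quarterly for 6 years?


Compound interest earned = final amount − principal.
A = P(1 + r/n)^(nt) = $1,500.00 × (1 + 0.05/4)^(4 × 6) = $2,021.03
Interest = A − P = $2,021.03 − $1,500.00 = $521.03

Interest = A - P = $521.03


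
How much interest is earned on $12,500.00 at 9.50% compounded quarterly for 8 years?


Compound interest earned = final amount − principal.
A = P(1 + r/n)^(nt) = $12,500.00 × (1 + 0.095/4)^(4 × 8) = $26,492.03
Interest = A − P = $26,492.03 − $12,500.00 = $13,992.03

Interest = A - P = $13,992.03


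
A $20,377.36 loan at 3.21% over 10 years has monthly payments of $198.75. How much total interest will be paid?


Total paid over the life of the loan = PMT × n.
Total paid = $198.75 × 120 = $23,850.00
Total interest = total paid − principal = $23,850.00 − $20,377.36 = $3,472.64

Total interest = (PMT × n) - PV = $3,472.64


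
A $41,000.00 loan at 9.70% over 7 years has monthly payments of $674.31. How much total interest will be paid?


Total paid over the life of the loan = PMT × n.
Total paid = $674.31 × 84 = $56,642.04
Total interest = total paid − principal = $56,642.04 − $41,000.00 = $15,642.04

Total interest = (PMT × n) - PV = $15,642.04


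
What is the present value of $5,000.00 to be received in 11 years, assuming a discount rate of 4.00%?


Present value formula: PV = FV / (1 + r)^t
PV = $5,000.00 / (1 + 0.04)^11
PV = $5,000.00 / 1.539454
PV = $3,247.90

PV = FV / (1 + r)^t = $3,247.90


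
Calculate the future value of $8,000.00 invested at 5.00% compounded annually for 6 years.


Compound interest formula: A = P(1 + r/n)^(nt)
A = $8,000.00 × (1 + 0.05/1)^(1 × 6)
Growth factor: (1 + 0.05/1)^6 = 1.340096
A = $8,000.00 × 1.340096
A = $10,720.77

A = P(1 + r/n)^(nt) = $10,720.77


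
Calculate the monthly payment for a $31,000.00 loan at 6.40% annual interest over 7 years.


Loan payment formula: PMT = PV × r / (1 − (1 + r)^(−n))
Monthly rate r = 0.064/12 ≈ 0.00533333, n = 84 months
Denominator: 1 − (1 + 0.064/12)^(−84) = 0.360334
PMT = $31,000.00 × (0.064/12) / 0.360334
PMT = $458.83 per month

PMT = PV × r / (1-(1+r)^(-n)) = $458.83/month


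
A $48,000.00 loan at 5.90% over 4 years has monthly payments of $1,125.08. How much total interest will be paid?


Total paid over the life of the loan = PMT × n.
Total paid = $1,125.08 × 48 = $54,003.84
Total interest = total paid − principal = $54,003.84 − $48,000.00 = $6,003.84

Total interest = (PMT × n) - PV = $6,003.84


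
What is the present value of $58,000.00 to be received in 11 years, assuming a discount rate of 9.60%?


Present value formula: PV = FV / (1 + r)^t
PV = $58,000.00 / (1 + 0.096)^11
PV = $58,000.00 / 2.7410446
PV = $21,159.82

PV = FV / (1 + r)^t = $21,159.82


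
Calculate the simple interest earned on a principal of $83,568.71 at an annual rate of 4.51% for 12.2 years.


Simple interest formula: I = P × r × t
I = $83,568.71 × 0.0451 × 12.2
I = $45,981.18

I = P × r × t = $45,981.18


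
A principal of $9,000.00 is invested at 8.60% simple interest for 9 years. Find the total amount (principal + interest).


Total amount formula: A = P(1 + rt) = P + P·r·t
Interest: I = P × r × t = $9,000.00 × 0.086 × 9 = $6,966.00
A = P + I = $9,000.00 + $6,966.00 = $15,966.00

A = P + I = P(1 + rt) = $15,966.00


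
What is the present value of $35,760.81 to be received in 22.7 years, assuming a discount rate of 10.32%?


Present value formula: PV = FV / (1 + r)^t
PV = $35,760.81 / (1 + 0.1032)^22.7
PV = $35,760.81 / 9.295046
PV = $3,847.30

PV = FV / (1 + r)^t = $3,847.30


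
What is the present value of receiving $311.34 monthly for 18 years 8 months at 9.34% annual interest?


Present value of an ordinary annuity: PV = PMT × (1 − (1 + r)^(−n)) / r
Monthly rate r = 0.0934/12 ≈ 0.00778333, n = 224
PV = $311.34 × (1 − (1 + 0.0934/12)^(−224)) / (0.0934/12)
PV = $311.34 × 105.854693
PV = $32,956.80

PV = PMT × (1-(1+r)^(-n))/r = $32,956.80


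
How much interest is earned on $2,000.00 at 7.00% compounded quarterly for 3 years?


Compound interest earned = final amount − principal.
A = P(1 + r/n)^(nt) = $2,000.00 × (1 + 0.07/4)^(4 × 3) = $2,462.88
Interest = A − P = $2,462.88 − $2,000.00 = $462.88

Interest = A - P = $462.88


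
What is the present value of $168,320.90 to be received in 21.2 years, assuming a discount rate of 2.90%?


Present value formula: PV = FV / (1 + r)^t
PV = $168,320.90 / (1 + 0.029)^21.2
PV = $168,320.90 / 1.8331835
PV = $91,818.90

PV = FV / (1 + r)^t = $91,818.90


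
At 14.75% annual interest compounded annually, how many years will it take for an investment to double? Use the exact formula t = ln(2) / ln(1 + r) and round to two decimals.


Doubling condition: (1 + r)^t = 2
Take ln of both sides: t × ln(1 + r) = ln(2)
t = ln(2) / ln(1 + r)
t = 0.693147 / 0.137586
t = 5.04

t = ln(2) / ln(1 + r) = 5.04 years


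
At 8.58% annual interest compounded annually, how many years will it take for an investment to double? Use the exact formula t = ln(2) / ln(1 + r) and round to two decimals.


Doubling condition: (1 + r)^t = 2
Take ln of both sides: t × ln(1 + r) = ln(2)
t = ln(2) / ln(1 + r)
t = 0.693147 / 0.082317
t = 8.42

t = ln(2) / ln(1 + r) = 8.42 years


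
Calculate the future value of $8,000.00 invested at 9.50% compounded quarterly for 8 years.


Compound interest formula: A = P(1 + r/n)^(nt)
A = $8,000.00 × (1 + 0.095/4)^(4 × 8)
Growth factor: (1 + 0.095/4)^32 = 2.119363
A = $8,000.00 × 2.119363
A = $16,954.90

A = P(1 + r/n)^(nt) = $16,954.90


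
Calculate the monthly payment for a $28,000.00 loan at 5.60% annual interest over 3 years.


Loan payment formula: PMT = PV × r / (1 − (1 + r)^(−n))
Monthly rate r = 0.056/12 ≈ 0.00466667, n = 36 months
Denominator: 1 − (1 + 0.056/12)^(−36) = 0.154316
PMT = $28,000.00 × (0.056/12) / 0.154316
PMT = $846.75 per month

PMT = PV × r / (1-(1+r)^(-n)) = $846.75/month


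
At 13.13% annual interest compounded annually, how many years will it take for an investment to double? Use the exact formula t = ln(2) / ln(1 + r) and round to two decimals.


Doubling condition: (1 + r)^t = 2
Take ln of both sides: t × ln(1 + r) = ln(2)
t = ln(2) / ln(1 + r)
t = 0.693147 / 0.123367
t = 5.62

t = ln(2) / ln(1 + r) = 5.62 years


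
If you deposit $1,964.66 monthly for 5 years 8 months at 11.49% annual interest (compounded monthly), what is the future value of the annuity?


Future value of an ordinary annuity: FV = PMT × ((1 + r)^n − 1) / r
Monthly rate r = 0.1149/12 = 0.009575, n = 68
FV = $1,964.66 × ((1 + 0.1149/12)^68 − 1) / (0.1149/12)
FV = $1,964.66 × 95.218650
FV = $187,072.27

FV = PMT × ((1+r)^n - 1)/r = $187,072.27


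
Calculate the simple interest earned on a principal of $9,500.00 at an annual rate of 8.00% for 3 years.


Simple interest formula: I = P × r × t
I = $9,500.00 × 0.08 × 3
I = $2,280.00

I = P × r × t = $2,280.00


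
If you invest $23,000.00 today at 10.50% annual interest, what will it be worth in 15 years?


Future value formula: FV = PV × (1 + r)^t
FV = $23,000.00 × (1 + 0.105)^15
FV = $23,000.00 × 4.471304
FV = $102,839.99

FV = PV × (1 + r)^t = $102,839.99


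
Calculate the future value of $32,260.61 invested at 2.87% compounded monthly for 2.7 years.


Compound interest formula: A = P(1 + r/n)^(nt)
A = $32,260.61 × (1 + 0.0287/12)^(12 × 2.7)
Growth factor: (1 + 0.0287/12)^32.4 = 1.0804715
A = $32,260.61 × 1.0804715
A = $34,856.67

A = P(1 + r/n)^(nt) = $34,856.67


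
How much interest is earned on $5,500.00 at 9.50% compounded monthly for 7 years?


Compound interest earned = final amount − principal.
A = P(1 + r/n)^(nt) = $5,500.00 × (1 + 0.095/12)^(12 × 7) = $10,666.73
Interest = A − P = $10,666.73 − $5,500.00 = $5,166.73

Interest = A - P = $5,166.73


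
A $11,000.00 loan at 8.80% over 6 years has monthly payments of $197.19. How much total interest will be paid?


Total paid over the life of the loan = PMT × n.
Total paid = $197.19 × 72 = $14,197.68
Total interest = total paid − principal = $14,197.68 − $11,000.00 = $3,197.68

Total interest = (PMT × n) - PV = $3,197.68


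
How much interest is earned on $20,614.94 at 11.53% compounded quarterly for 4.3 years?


Compound interest earned = final amount − principal.
A = P(1 + r/n)^(nt) = $20,614.94 × (1 + 0.1153/4)^(4 × 4.3) = $33,609.03
Interest = A − P = $33,609.03 − $20,614.94 = $12,994.09

Interest = A - P = $12,994.09


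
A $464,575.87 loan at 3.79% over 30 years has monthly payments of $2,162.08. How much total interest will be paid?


Total paid over the life of the loan = PMT × n.
Total paid = $2,162.08 × 360 = $778,348.80
Total interest = total paid − principal = $778,348.80 − $464,575.87 = $313,772.93

Total interest = (PMT × n) - PV = $313,772.93


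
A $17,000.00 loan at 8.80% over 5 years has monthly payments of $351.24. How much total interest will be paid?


Total paid over the life of the loan = PMT × n.
Total paid = $351.24 × 60 = $21,074.40
Total interest = total paid − principal = $21,074.40 − $17,000.00 = $4,074.40

Total interest = (PMT × n) - PV = $4,074.40


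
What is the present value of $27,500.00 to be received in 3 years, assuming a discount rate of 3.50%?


Present value formula: PV = FV / (1 + r)^t
PV = $27,500.00 / (1 + 0.035)^3
PV = $27,500.00 / 1.108718
PV = $24,803.42

PV = FV / (1 + r)^t = $24,803.42


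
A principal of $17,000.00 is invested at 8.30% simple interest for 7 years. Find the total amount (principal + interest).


Total amount formula: A = P(1 + rt) = P + P·r·t
Interest: I = P × r × t = $17,000.00 × 0.083 × 7 = $9,877.00
A = P + I = $17,000.00 + $9,877.00 = $26,877.00

A = P + I = P(1 + rt) = $26,877.00


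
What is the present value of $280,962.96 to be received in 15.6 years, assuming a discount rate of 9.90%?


Present value formula: PV = FV / (1 + r)^t
PV = $280,962.96 / (1 + 0.099)^15.6
PV = $280,962.96 / 4.360778
PV = $64,429.55

PV = FV / (1 + r)^t = $64,429.55


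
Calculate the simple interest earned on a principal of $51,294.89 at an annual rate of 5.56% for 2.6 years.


Simple interest formula: I = P × r × t
I = $51,294.89 × 0.0556 × 2.6
I = $7,415.19

I = P × r × t = $7,415.19


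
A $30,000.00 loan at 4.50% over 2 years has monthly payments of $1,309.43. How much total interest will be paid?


Total paid over the life of the loan = PMT × n.
Total paid = $1,309.43 × 24 = $31,426.32
Total interest = total paid − principal = $31,426.32 − $30,000.00 = $1,426.32

Total interest = (PMT × n) - PV = $1,426.32


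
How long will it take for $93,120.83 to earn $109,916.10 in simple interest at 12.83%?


Rearrange the simple interest formula for t:
I = P × r × t  ⇒  t = I / (P × r)
t = $109,916.10 / ($93,120.83 × 0.1283)
t = 9.2

t = I/(P×r) = 9.2 years


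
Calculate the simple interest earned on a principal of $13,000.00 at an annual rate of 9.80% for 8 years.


Simple interest formula: I = P × r × t
I = $13,000.00 × 0.098 × 8
I = $10,192.00

I = P × r × t = $10,192.00


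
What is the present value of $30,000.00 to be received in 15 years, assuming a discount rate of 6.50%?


Present value formula: PV = FV / (1 + r)^t
PV = $30,000.00 / (1 + 0.065)^15
PV = $30,000.00 / 2.571841
PV = $11,664.80

PV = FV / (1 + r)^t = $11,664.80


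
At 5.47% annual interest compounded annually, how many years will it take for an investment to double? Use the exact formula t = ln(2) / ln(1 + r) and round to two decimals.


Doubling condition: (1 + r)^t = 2
Take ln of both sides: t × ln(1 + r) = ln(2)
t = ln(2) / ln(1 + r)
t = 0.693147 / 0.053256
t = 13.02

t = ln(2) / ln(1 + r) = 13.02 years


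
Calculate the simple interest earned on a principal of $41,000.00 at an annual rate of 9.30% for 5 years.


Simple interest formula: I = P × r × t
I = $41,000.00 × 0.093 × 5
I = $19,065.00

I = P × r × t = $19,065.00


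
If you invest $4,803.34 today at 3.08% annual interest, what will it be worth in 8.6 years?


Future value formula: FV = PV × (1 + r)^t
FV = $4,803.34 × (1 + 0.0308)^8.6
FV = $4,803.34 × 1.298075
FV = $6,235.10

FV = PV × (1 + r)^t = $6,235.10


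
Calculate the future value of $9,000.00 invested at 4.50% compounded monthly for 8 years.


Compound interest formula: A = P(1 + r/n)^(nt)
A = $9,000.00 × (1 + 0.045/12)^(12 × 8)
Growth factor: (1 + 0.045/12)^96 = 1.4323647
A = $9,000.00 × 1.4323647
A = $12,891.28

A = P(1 + r/n)^(nt) = $12,891.28


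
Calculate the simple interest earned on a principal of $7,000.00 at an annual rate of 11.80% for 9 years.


Simple interest formula: I = P × r × t
I = $7,000.00 × 0.118 × 9
I = $7,434.00

I = P × r × t = $7,434.00


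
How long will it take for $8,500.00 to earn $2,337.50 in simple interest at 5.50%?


Rearrange the simple interest formula for t:
I = P × r × t  ⇒  t = I / (P × r)
t = $2,337.50 / ($8,500.00 × 0.055)
t = 5

t = I/(P×r) = 5 years


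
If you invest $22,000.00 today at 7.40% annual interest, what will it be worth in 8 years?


Future value formula: FV = PV × (1 + r)^t
FV = $22,000.00 × (1 + 0.074)^8
FV = $22,000.00 × 1.7702486
FV = $38,945.47

FV = PV × (1 + r)^t = $38,945.47


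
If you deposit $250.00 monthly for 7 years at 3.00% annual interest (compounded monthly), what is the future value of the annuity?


Future value of an ordinary annuity: FV = PMT × ((1 + r)^n − 1) / r
Monthly rate r = 0.03/12 = 0.0025, n = 84
FV = $250.00 × ((1 + 0.03/12)^84 − 1) / (0.03/12)
FV = $250.00 × 93.341920
FV = $23,335.48

FV = PMT × ((1+r)^n - 1)/r = $23,335.48


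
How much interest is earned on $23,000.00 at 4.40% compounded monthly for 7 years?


Compound interest earned = final amount − principal.
A = P(1 + r/n)^(nt) = $23,000.00 × (1 + 0.044/12)^(12 × 7) = $31,278.50
Interest = A − P = $31,278.50 − $23,000.00 = $8,278.50

Interest = A - P = $8,278.50


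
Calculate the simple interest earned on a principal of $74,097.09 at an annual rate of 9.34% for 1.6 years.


Simple interest formula: I = P × r × t
I = $74,097.09 × 0.0934 × 1.6
I = $11,073.07

I = P × r × t = $11,073.07


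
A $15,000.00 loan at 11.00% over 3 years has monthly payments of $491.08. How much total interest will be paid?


Total paid over the life of the loan = PMT × n.
Total paid = $491.08 × 36 = $17,678.88
Total interest = total paid − principal = $17,678.88 − $15,000.00 = $2,678.88

Total interest = (PMT × n) - PV = $2,678.88


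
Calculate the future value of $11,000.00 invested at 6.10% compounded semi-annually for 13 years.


Compound interest formula: A = P(1 + r/n)^(nt)
A = $11,000.00 × (1 + 0.061/2)^(2 × 13)
Growth factor: (1 + 0.061/2)^26 = 2.183976
A = $11,000.00 × 2.183976
A = $24,023.74

A = P(1 + r/n)^(nt) = $24,023.74


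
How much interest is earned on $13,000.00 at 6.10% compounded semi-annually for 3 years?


Compound interest earned = final amount − principal.
A = P(1 + r/n)^(nt) = $13,000.00 × (1 + 0.061/2)^(2 × 3) = $15,567.95
Interest = A − P = $15,567.95 − $13,000.00 = $2,567.95

Interest = A - P = $2,567.95


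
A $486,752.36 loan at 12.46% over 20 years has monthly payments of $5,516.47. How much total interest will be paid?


Total paid over the life of the loan = PMT × n.
Total paid = $5,516.47 × 240 = $1,323,952.80
Total interest = total paid − principal = $1,323,952.80 − $486,752.36 = $837,200.44

Total interest = (PMT × n) - PV = $837,200.44


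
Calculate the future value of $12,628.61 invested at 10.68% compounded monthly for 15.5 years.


Compound interest formula: A = P(1 + r/n)^(nt)
A = $12,628.61 × (1 + 0.1068/12)^(12 × 15.5)
Growth factor: (1 + 0.1068/12)^186 = 5.196976
A = $12,628.61 × 5.196976
A = $65,630.58

A = P(1 + r/n)^(nt) = $65,630.58
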